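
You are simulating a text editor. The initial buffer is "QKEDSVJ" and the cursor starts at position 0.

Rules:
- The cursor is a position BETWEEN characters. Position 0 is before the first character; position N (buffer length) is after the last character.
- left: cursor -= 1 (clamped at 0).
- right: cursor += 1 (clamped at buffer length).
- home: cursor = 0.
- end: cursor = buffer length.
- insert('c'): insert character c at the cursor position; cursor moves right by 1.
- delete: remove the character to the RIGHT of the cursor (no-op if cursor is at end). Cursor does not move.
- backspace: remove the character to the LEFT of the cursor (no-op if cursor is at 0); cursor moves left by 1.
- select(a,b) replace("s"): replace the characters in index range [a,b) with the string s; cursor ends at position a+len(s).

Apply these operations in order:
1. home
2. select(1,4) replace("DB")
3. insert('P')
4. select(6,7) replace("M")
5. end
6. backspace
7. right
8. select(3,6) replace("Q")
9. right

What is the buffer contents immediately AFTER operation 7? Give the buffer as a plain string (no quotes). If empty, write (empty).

After op 1 (home): buf='QKEDSVJ' cursor=0
After op 2 (select(1,4) replace("DB")): buf='QDBSVJ' cursor=3
After op 3 (insert('P')): buf='QDBPSVJ' cursor=4
After op 4 (select(6,7) replace("M")): buf='QDBPSVM' cursor=7
After op 5 (end): buf='QDBPSVM' cursor=7
After op 6 (backspace): buf='QDBPSV' cursor=6
After op 7 (right): buf='QDBPSV' cursor=6

Answer: QDBPSV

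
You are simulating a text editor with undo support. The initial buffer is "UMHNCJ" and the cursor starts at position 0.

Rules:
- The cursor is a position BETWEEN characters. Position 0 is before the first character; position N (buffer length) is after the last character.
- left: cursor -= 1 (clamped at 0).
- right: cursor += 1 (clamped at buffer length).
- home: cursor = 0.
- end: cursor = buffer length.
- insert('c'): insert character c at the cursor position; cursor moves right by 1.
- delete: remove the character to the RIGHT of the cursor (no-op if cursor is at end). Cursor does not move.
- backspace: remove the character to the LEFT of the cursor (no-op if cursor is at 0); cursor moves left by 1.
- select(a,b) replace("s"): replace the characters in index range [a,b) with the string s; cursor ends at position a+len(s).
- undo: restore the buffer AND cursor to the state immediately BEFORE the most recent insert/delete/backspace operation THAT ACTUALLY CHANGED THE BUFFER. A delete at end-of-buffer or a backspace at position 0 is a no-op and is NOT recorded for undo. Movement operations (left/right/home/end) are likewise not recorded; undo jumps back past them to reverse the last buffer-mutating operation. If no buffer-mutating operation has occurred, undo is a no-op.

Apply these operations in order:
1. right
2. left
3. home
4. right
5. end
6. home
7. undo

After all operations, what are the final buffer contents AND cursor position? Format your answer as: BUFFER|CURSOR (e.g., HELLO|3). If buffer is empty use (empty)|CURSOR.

After op 1 (right): buf='UMHNCJ' cursor=1
After op 2 (left): buf='UMHNCJ' cursor=0
After op 3 (home): buf='UMHNCJ' cursor=0
After op 4 (right): buf='UMHNCJ' cursor=1
After op 5 (end): buf='UMHNCJ' cursor=6
After op 6 (home): buf='UMHNCJ' cursor=0
After op 7 (undo): buf='UMHNCJ' cursor=0

Answer: UMHNCJ|0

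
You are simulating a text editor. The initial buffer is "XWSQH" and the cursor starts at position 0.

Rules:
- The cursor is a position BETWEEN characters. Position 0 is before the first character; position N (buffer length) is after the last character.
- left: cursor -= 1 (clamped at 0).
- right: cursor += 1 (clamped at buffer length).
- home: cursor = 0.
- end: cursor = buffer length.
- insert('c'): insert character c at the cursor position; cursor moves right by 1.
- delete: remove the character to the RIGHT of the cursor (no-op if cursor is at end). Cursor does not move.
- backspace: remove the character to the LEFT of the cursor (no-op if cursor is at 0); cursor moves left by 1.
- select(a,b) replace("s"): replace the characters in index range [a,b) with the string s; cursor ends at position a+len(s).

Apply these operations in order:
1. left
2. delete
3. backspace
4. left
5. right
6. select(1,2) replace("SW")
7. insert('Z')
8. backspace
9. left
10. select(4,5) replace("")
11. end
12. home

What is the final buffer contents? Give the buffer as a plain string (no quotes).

Answer: WSWQ

Derivation:
After op 1 (left): buf='XWSQH' cursor=0
After op 2 (delete): buf='WSQH' cursor=0
After op 3 (backspace): buf='WSQH' cursor=0
After op 4 (left): buf='WSQH' cursor=0
After op 5 (right): buf='WSQH' cursor=1
After op 6 (select(1,2) replace("SW")): buf='WSWQH' cursor=3
After op 7 (insert('Z')): buf='WSWZQH' cursor=4
After op 8 (backspace): buf='WSWQH' cursor=3
After op 9 (left): buf='WSWQH' cursor=2
After op 10 (select(4,5) replace("")): buf='WSWQ' cursor=4
After op 11 (end): buf='WSWQ' cursor=4
After op 12 (home): buf='WSWQ' cursor=0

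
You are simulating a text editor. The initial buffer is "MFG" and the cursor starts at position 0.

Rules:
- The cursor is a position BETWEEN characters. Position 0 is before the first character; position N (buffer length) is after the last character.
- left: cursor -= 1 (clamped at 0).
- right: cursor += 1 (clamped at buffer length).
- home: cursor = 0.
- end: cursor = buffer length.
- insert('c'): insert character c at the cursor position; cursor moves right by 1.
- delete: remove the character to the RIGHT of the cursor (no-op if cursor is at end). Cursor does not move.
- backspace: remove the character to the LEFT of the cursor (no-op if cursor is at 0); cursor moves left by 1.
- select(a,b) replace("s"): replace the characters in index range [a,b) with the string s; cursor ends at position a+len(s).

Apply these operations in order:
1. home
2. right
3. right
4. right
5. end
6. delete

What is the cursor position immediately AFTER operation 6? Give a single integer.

After op 1 (home): buf='MFG' cursor=0
After op 2 (right): buf='MFG' cursor=1
After op 3 (right): buf='MFG' cursor=2
After op 4 (right): buf='MFG' cursor=3
After op 5 (end): buf='MFG' cursor=3
After op 6 (delete): buf='MFG' cursor=3

Answer: 3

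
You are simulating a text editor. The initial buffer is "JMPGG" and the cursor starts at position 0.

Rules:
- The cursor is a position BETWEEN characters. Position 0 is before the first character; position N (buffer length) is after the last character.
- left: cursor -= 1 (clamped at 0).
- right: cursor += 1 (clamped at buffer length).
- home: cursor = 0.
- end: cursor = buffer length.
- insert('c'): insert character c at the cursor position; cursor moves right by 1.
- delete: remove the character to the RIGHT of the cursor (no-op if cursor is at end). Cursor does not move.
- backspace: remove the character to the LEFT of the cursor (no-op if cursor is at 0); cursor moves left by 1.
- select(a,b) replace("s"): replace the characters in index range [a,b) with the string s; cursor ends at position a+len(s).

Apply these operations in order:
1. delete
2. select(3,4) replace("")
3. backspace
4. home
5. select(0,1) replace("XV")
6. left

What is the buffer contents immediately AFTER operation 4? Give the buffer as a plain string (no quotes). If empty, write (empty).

Answer: MP

Derivation:
After op 1 (delete): buf='MPGG' cursor=0
After op 2 (select(3,4) replace("")): buf='MPG' cursor=3
After op 3 (backspace): buf='MP' cursor=2
After op 4 (home): buf='MP' cursor=0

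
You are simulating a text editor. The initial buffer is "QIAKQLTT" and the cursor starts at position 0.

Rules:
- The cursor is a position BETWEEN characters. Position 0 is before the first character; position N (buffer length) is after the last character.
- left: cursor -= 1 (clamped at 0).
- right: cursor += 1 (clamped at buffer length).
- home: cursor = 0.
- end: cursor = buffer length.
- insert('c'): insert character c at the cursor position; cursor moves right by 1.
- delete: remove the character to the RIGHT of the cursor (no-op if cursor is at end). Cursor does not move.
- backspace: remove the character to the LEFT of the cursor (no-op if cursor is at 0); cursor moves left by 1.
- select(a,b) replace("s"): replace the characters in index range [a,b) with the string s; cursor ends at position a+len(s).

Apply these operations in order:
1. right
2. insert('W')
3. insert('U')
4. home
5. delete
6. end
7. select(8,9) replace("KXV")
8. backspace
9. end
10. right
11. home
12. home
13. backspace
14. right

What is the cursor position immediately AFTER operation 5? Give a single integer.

Answer: 0

Derivation:
After op 1 (right): buf='QIAKQLTT' cursor=1
After op 2 (insert('W')): buf='QWIAKQLTT' cursor=2
After op 3 (insert('U')): buf='QWUIAKQLTT' cursor=3
After op 4 (home): buf='QWUIAKQLTT' cursor=0
After op 5 (delete): buf='WUIAKQLTT' cursor=0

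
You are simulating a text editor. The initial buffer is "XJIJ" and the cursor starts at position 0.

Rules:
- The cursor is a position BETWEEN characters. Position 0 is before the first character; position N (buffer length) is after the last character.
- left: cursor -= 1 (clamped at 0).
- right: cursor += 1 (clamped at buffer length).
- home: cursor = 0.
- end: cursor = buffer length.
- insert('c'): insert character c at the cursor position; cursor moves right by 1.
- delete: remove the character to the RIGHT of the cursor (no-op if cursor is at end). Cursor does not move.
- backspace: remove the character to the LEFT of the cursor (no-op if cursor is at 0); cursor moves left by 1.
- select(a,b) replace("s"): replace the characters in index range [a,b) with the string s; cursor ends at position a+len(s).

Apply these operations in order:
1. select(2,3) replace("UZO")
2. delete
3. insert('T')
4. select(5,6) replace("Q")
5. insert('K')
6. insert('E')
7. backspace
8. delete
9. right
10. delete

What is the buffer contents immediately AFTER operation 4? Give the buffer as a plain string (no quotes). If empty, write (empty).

After op 1 (select(2,3) replace("UZO")): buf='XJUZOJ' cursor=5
After op 2 (delete): buf='XJUZO' cursor=5
After op 3 (insert('T')): buf='XJUZOT' cursor=6
After op 4 (select(5,6) replace("Q")): buf='XJUZOQ' cursor=6

Answer: XJUZOQ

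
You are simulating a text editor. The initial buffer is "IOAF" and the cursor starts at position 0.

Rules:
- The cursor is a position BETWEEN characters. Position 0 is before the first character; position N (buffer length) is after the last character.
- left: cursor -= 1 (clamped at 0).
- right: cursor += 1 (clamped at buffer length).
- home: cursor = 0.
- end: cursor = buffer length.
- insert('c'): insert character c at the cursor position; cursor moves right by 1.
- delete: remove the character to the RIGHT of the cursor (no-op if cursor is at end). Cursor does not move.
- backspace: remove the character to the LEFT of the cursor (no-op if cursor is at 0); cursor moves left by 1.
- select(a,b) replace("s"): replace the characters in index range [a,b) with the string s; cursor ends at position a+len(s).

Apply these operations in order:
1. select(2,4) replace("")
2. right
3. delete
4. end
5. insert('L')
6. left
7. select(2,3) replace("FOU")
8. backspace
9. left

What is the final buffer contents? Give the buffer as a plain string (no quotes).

Answer: IOFO

Derivation:
After op 1 (select(2,4) replace("")): buf='IO' cursor=2
After op 2 (right): buf='IO' cursor=2
After op 3 (delete): buf='IO' cursor=2
After op 4 (end): buf='IO' cursor=2
After op 5 (insert('L')): buf='IOL' cursor=3
After op 6 (left): buf='IOL' cursor=2
After op 7 (select(2,3) replace("FOU")): buf='IOFOU' cursor=5
After op 8 (backspace): buf='IOFO' cursor=4
After op 9 (left): buf='IOFO' cursor=3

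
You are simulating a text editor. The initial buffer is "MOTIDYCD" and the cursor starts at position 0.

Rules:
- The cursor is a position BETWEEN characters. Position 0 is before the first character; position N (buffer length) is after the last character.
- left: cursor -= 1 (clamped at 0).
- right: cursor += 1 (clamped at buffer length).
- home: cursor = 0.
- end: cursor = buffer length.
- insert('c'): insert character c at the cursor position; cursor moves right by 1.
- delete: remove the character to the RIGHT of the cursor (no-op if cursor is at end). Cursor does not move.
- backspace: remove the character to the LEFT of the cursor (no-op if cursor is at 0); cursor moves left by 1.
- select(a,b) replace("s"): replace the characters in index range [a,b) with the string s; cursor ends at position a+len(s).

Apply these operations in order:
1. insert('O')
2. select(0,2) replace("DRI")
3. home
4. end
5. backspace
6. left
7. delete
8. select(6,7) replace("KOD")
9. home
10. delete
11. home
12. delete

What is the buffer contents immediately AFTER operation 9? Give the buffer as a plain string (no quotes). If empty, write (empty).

After op 1 (insert('O')): buf='OMOTIDYCD' cursor=1
After op 2 (select(0,2) replace("DRI")): buf='DRIOTIDYCD' cursor=3
After op 3 (home): buf='DRIOTIDYCD' cursor=0
After op 4 (end): buf='DRIOTIDYCD' cursor=10
After op 5 (backspace): buf='DRIOTIDYC' cursor=9
After op 6 (left): buf='DRIOTIDYC' cursor=8
After op 7 (delete): buf='DRIOTIDY' cursor=8
After op 8 (select(6,7) replace("KOD")): buf='DRIOTIKODY' cursor=9
After op 9 (home): buf='DRIOTIKODY' cursor=0

Answer: DRIOTIKODY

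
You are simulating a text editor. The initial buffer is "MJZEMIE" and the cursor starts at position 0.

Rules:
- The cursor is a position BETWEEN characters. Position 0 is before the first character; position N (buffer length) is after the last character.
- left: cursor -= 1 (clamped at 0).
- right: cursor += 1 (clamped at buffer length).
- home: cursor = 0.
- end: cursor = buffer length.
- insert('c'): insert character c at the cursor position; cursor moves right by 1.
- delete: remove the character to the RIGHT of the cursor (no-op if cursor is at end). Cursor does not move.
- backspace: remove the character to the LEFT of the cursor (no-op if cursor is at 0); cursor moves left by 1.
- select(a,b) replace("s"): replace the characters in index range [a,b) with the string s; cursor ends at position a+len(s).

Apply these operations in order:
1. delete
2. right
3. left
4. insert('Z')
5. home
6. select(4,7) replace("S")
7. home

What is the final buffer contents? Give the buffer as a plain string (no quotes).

Answer: ZJZES

Derivation:
After op 1 (delete): buf='JZEMIE' cursor=0
After op 2 (right): buf='JZEMIE' cursor=1
After op 3 (left): buf='JZEMIE' cursor=0
After op 4 (insert('Z')): buf='ZJZEMIE' cursor=1
After op 5 (home): buf='ZJZEMIE' cursor=0
After op 6 (select(4,7) replace("S")): buf='ZJZES' cursor=5
After op 7 (home): buf='ZJZES' cursor=0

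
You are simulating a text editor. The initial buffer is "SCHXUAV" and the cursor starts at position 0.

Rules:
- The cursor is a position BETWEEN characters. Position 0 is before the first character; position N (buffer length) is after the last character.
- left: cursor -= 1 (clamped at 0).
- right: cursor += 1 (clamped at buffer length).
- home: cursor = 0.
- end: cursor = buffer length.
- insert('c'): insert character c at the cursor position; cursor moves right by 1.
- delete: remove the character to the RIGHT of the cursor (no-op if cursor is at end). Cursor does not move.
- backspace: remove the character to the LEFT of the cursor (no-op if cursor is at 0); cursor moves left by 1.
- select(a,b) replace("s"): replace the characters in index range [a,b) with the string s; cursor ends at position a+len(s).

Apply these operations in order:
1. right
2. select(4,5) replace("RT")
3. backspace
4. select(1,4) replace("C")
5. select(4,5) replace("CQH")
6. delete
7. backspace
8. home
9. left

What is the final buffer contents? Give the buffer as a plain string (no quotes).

Answer: SCRACQ

Derivation:
After op 1 (right): buf='SCHXUAV' cursor=1
After op 2 (select(4,5) replace("RT")): buf='SCHXRTAV' cursor=6
After op 3 (backspace): buf='SCHXRAV' cursor=5
After op 4 (select(1,4) replace("C")): buf='SCRAV' cursor=2
After op 5 (select(4,5) replace("CQH")): buf='SCRACQH' cursor=7
After op 6 (delete): buf='SCRACQH' cursor=7
After op 7 (backspace): buf='SCRACQ' cursor=6
After op 8 (home): buf='SCRACQ' cursor=0
After op 9 (left): buf='SCRACQ' cursor=0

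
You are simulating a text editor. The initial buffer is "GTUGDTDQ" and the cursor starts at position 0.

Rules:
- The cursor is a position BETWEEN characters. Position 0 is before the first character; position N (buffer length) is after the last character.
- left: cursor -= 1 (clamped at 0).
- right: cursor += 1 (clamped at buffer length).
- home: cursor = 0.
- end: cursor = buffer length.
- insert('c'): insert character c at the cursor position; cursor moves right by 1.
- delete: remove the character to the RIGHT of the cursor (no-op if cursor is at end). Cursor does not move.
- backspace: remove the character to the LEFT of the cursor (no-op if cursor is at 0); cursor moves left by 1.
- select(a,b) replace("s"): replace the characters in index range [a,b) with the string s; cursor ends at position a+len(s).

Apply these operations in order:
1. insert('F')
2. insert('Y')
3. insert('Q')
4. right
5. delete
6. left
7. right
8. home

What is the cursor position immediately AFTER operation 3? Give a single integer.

After op 1 (insert('F')): buf='FGTUGDTDQ' cursor=1
After op 2 (insert('Y')): buf='FYGTUGDTDQ' cursor=2
After op 3 (insert('Q')): buf='FYQGTUGDTDQ' cursor=3

Answer: 3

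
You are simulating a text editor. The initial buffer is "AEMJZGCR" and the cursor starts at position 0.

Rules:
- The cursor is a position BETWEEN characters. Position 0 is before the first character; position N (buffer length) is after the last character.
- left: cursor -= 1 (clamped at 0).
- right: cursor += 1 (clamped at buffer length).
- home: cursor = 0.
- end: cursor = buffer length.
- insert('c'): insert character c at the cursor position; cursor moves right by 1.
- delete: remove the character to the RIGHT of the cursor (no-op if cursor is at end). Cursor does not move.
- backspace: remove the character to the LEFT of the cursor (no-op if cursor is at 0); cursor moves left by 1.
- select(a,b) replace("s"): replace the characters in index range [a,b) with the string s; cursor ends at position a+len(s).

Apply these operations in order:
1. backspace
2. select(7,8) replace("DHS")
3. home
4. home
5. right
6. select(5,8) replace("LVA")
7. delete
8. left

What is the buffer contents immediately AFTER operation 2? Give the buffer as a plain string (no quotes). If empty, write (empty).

Answer: AEMJZGCDHS

Derivation:
After op 1 (backspace): buf='AEMJZGCR' cursor=0
After op 2 (select(7,8) replace("DHS")): buf='AEMJZGCDHS' cursor=10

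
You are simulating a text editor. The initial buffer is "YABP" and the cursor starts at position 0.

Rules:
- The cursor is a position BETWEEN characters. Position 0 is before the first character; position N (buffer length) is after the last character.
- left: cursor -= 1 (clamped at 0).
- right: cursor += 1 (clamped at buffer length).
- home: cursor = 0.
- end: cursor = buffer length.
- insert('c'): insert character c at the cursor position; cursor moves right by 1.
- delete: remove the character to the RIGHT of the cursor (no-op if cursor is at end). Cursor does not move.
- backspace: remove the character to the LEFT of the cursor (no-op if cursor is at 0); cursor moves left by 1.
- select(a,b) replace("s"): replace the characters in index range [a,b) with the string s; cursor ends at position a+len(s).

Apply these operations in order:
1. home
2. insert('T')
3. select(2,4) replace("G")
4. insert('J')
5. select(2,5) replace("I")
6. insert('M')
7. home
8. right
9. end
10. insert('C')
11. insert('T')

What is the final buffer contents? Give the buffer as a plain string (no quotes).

Answer: TYIMCT

Derivation:
After op 1 (home): buf='YABP' cursor=0
After op 2 (insert('T')): buf='TYABP' cursor=1
After op 3 (select(2,4) replace("G")): buf='TYGP' cursor=3
After op 4 (insert('J')): buf='TYGJP' cursor=4
After op 5 (select(2,5) replace("I")): buf='TYI' cursor=3
After op 6 (insert('M')): buf='TYIM' cursor=4
After op 7 (home): buf='TYIM' cursor=0
After op 8 (right): buf='TYIM' cursor=1
After op 9 (end): buf='TYIM' cursor=4
After op 10 (insert('C')): buf='TYIMC' cursor=5
After op 11 (insert('T')): buf='TYIMCT' cursor=6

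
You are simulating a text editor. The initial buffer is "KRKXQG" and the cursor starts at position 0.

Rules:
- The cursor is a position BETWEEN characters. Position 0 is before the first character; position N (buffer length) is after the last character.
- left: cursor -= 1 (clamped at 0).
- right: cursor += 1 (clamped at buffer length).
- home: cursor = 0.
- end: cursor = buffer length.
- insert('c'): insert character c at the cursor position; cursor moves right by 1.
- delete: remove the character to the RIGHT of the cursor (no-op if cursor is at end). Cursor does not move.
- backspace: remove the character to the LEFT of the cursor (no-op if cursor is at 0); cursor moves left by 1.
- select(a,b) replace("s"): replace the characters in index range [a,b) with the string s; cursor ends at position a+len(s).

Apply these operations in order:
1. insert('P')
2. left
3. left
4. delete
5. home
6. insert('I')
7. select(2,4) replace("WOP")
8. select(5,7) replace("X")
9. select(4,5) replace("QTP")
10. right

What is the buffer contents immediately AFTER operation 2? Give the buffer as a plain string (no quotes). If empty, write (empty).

Answer: PKRKXQG

Derivation:
After op 1 (insert('P')): buf='PKRKXQG' cursor=1
After op 2 (left): buf='PKRKXQG' cursor=0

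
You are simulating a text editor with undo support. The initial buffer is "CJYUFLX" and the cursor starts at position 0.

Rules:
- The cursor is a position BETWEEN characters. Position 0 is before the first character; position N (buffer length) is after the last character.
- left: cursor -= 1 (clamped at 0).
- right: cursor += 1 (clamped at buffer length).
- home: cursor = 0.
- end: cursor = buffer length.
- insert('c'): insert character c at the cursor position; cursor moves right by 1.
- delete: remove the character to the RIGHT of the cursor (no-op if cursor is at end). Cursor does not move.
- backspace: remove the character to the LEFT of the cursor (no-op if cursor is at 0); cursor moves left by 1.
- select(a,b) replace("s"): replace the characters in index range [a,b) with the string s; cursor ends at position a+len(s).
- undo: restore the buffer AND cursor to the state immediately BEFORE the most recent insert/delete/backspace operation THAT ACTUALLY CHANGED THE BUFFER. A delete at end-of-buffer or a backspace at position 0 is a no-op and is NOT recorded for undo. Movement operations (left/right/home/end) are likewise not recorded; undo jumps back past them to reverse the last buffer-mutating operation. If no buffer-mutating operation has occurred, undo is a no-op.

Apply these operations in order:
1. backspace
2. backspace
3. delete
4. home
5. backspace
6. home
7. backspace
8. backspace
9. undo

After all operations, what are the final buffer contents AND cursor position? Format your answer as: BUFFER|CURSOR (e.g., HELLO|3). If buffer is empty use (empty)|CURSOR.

After op 1 (backspace): buf='CJYUFLX' cursor=0
After op 2 (backspace): buf='CJYUFLX' cursor=0
After op 3 (delete): buf='JYUFLX' cursor=0
After op 4 (home): buf='JYUFLX' cursor=0
After op 5 (backspace): buf='JYUFLX' cursor=0
After op 6 (home): buf='JYUFLX' cursor=0
After op 7 (backspace): buf='JYUFLX' cursor=0
After op 8 (backspace): buf='JYUFLX' cursor=0
After op 9 (undo): buf='CJYUFLX' cursor=0

Answer: CJYUFLX|0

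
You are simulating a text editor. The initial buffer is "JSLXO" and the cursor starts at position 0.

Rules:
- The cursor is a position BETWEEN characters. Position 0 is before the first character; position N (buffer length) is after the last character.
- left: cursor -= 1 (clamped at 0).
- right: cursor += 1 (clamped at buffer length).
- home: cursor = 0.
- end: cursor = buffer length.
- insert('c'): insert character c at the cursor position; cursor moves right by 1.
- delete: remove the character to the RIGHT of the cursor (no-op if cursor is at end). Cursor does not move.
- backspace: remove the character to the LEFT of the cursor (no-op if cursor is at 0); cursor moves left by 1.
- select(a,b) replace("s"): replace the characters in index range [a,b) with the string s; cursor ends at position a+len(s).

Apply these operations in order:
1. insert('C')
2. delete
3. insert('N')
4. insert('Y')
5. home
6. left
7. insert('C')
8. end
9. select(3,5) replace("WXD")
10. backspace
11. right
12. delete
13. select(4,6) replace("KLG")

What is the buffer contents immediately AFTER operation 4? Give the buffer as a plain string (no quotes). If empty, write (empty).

After op 1 (insert('C')): buf='CJSLXO' cursor=1
After op 2 (delete): buf='CSLXO' cursor=1
After op 3 (insert('N')): buf='CNSLXO' cursor=2
After op 4 (insert('Y')): buf='CNYSLXO' cursor=3

Answer: CNYSLXO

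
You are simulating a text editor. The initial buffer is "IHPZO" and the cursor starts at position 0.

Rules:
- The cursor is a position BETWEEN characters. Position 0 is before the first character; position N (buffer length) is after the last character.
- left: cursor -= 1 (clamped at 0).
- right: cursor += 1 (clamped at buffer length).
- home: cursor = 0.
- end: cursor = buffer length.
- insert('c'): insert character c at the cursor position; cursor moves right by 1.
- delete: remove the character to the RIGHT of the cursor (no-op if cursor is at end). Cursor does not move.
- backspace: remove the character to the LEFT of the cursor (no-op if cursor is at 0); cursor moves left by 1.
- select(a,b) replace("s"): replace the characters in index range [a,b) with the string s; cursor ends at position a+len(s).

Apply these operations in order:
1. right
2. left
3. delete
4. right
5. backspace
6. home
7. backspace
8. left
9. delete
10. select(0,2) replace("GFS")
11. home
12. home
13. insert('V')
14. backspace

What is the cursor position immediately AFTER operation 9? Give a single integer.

Answer: 0

Derivation:
After op 1 (right): buf='IHPZO' cursor=1
After op 2 (left): buf='IHPZO' cursor=0
After op 3 (delete): buf='HPZO' cursor=0
After op 4 (right): buf='HPZO' cursor=1
After op 5 (backspace): buf='PZO' cursor=0
After op 6 (home): buf='PZO' cursor=0
After op 7 (backspace): buf='PZO' cursor=0
After op 8 (left): buf='PZO' cursor=0
After op 9 (delete): buf='ZO' cursor=0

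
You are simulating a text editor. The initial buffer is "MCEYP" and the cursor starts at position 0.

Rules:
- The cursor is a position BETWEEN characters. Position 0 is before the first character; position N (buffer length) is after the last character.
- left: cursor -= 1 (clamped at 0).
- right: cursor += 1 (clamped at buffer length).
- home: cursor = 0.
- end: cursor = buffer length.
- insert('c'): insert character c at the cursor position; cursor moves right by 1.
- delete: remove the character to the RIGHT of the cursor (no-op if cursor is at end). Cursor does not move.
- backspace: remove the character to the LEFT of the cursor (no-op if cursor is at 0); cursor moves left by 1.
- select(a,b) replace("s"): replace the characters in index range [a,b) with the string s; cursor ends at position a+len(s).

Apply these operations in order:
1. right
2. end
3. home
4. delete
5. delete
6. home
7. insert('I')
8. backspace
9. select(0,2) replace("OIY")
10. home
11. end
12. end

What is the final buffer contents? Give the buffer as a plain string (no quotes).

After op 1 (right): buf='MCEYP' cursor=1
After op 2 (end): buf='MCEYP' cursor=5
After op 3 (home): buf='MCEYP' cursor=0
After op 4 (delete): buf='CEYP' cursor=0
After op 5 (delete): buf='EYP' cursor=0
After op 6 (home): buf='EYP' cursor=0
After op 7 (insert('I')): buf='IEYP' cursor=1
After op 8 (backspace): buf='EYP' cursor=0
After op 9 (select(0,2) replace("OIY")): buf='OIYP' cursor=3
After op 10 (home): buf='OIYP' cursor=0
After op 11 (end): buf='OIYP' cursor=4
After op 12 (end): buf='OIYP' cursor=4

Answer: OIYP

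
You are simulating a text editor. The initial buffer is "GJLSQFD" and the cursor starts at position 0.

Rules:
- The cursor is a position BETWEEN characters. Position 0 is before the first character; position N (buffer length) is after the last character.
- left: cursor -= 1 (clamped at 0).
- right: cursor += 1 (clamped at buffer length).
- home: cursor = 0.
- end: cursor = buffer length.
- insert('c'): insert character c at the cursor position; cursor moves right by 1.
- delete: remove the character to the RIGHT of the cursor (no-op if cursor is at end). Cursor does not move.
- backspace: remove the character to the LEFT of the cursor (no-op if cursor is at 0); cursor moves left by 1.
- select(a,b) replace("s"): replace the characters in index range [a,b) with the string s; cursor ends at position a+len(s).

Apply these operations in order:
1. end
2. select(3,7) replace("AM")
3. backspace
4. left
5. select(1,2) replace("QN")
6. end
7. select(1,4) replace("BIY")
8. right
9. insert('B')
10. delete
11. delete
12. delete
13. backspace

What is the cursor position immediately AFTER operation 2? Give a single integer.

Answer: 5

Derivation:
After op 1 (end): buf='GJLSQFD' cursor=7
After op 2 (select(3,7) replace("AM")): buf='GJLAM' cursor=5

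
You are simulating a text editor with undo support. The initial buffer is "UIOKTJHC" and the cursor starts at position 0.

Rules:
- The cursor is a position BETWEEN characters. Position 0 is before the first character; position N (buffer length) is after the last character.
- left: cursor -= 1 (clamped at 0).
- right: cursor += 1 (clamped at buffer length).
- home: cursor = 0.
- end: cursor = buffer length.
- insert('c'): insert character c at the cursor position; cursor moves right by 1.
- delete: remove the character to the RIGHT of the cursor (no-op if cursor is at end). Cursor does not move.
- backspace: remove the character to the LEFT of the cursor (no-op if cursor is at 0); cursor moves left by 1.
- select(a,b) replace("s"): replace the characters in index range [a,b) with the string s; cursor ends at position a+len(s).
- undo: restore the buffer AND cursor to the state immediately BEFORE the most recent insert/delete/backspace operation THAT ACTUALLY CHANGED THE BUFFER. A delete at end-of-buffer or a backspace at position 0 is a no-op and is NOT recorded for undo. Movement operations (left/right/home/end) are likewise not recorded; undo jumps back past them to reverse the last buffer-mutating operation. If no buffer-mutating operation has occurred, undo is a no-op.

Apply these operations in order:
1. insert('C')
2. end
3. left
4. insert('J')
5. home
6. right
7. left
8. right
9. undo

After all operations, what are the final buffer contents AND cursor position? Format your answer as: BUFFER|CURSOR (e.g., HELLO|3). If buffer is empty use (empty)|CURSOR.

Answer: CUIOKTJHC|8

Derivation:
After op 1 (insert('C')): buf='CUIOKTJHC' cursor=1
After op 2 (end): buf='CUIOKTJHC' cursor=9
After op 3 (left): buf='CUIOKTJHC' cursor=8
After op 4 (insert('J')): buf='CUIOKTJHJC' cursor=9
After op 5 (home): buf='CUIOKTJHJC' cursor=0
After op 6 (right): buf='CUIOKTJHJC' cursor=1
After op 7 (left): buf='CUIOKTJHJC' cursor=0
After op 8 (right): buf='CUIOKTJHJC' cursor=1
After op 9 (undo): buf='CUIOKTJHC' cursor=8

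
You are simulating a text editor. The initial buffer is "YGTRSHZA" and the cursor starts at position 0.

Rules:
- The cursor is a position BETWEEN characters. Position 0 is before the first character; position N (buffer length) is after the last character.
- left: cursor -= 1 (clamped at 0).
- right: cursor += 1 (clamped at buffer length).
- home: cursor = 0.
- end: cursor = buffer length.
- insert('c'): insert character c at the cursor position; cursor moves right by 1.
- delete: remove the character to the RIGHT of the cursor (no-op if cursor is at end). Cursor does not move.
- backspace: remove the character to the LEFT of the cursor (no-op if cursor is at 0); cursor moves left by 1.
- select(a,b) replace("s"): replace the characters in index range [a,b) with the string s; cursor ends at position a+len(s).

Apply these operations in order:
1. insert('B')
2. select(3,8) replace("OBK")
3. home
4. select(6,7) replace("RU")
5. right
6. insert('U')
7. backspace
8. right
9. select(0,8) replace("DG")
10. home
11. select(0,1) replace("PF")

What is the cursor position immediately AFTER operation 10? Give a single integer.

After op 1 (insert('B')): buf='BYGTRSHZA' cursor=1
After op 2 (select(3,8) replace("OBK")): buf='BYGOBKA' cursor=6
After op 3 (home): buf='BYGOBKA' cursor=0
After op 4 (select(6,7) replace("RU")): buf='BYGOBKRU' cursor=8
After op 5 (right): buf='BYGOBKRU' cursor=8
After op 6 (insert('U')): buf='BYGOBKRUU' cursor=9
After op 7 (backspace): buf='BYGOBKRU' cursor=8
After op 8 (right): buf='BYGOBKRU' cursor=8
After op 9 (select(0,8) replace("DG")): buf='DG' cursor=2
After op 10 (home): buf='DG' cursor=0

Answer: 0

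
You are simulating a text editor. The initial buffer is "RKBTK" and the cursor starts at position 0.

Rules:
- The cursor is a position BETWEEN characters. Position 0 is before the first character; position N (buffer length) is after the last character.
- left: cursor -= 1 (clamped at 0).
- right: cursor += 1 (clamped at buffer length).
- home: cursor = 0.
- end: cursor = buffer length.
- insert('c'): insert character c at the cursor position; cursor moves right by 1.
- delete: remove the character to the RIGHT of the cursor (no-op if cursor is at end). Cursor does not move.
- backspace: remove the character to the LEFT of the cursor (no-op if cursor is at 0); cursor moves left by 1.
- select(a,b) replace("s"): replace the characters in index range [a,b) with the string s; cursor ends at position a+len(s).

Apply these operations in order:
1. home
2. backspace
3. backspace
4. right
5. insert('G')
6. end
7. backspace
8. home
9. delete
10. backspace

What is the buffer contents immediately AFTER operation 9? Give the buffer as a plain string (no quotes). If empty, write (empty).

After op 1 (home): buf='RKBTK' cursor=0
After op 2 (backspace): buf='RKBTK' cursor=0
After op 3 (backspace): buf='RKBTK' cursor=0
After op 4 (right): buf='RKBTK' cursor=1
After op 5 (insert('G')): buf='RGKBTK' cursor=2
After op 6 (end): buf='RGKBTK' cursor=6
After op 7 (backspace): buf='RGKBT' cursor=5
After op 8 (home): buf='RGKBT' cursor=0
After op 9 (delete): buf='GKBT' cursor=0

Answer: GKBT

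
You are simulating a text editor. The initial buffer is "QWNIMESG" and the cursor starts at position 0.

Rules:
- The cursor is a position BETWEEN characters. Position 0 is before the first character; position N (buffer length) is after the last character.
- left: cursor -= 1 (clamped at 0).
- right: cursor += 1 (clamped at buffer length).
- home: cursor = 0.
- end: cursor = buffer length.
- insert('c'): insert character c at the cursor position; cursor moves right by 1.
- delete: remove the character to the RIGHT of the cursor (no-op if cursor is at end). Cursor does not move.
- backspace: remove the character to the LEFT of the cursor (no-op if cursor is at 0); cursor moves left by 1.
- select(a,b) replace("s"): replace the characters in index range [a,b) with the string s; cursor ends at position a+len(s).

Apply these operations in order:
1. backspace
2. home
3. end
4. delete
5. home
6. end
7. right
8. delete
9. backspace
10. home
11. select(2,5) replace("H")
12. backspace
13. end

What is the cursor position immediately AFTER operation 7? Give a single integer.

Answer: 8

Derivation:
After op 1 (backspace): buf='QWNIMESG' cursor=0
After op 2 (home): buf='QWNIMESG' cursor=0
After op 3 (end): buf='QWNIMESG' cursor=8
After op 4 (delete): buf='QWNIMESG' cursor=8
After op 5 (home): buf='QWNIMESG' cursor=0
After op 6 (end): buf='QWNIMESG' cursor=8
After op 7 (right): buf='QWNIMESG' cursor=8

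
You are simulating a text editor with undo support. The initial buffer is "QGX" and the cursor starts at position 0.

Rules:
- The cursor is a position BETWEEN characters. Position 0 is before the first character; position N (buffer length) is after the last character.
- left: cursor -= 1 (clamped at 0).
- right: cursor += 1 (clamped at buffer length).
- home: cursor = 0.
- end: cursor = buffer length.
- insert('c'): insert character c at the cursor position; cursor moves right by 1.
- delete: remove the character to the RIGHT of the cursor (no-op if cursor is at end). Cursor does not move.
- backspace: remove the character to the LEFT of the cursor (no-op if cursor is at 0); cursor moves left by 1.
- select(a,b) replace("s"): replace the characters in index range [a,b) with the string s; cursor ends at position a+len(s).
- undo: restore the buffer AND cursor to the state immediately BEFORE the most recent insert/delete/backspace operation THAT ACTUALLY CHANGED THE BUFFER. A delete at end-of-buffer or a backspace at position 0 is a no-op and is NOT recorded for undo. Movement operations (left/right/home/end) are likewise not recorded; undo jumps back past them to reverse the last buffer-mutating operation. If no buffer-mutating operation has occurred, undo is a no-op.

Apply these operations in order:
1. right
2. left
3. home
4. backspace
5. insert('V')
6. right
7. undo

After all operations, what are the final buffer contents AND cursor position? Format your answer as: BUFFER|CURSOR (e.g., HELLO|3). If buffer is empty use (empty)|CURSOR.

After op 1 (right): buf='QGX' cursor=1
After op 2 (left): buf='QGX' cursor=0
After op 3 (home): buf='QGX' cursor=0
After op 4 (backspace): buf='QGX' cursor=0
After op 5 (insert('V')): buf='VQGX' cursor=1
After op 6 (right): buf='VQGX' cursor=2
After op 7 (undo): buf='QGX' cursor=0

Answer: QGX|0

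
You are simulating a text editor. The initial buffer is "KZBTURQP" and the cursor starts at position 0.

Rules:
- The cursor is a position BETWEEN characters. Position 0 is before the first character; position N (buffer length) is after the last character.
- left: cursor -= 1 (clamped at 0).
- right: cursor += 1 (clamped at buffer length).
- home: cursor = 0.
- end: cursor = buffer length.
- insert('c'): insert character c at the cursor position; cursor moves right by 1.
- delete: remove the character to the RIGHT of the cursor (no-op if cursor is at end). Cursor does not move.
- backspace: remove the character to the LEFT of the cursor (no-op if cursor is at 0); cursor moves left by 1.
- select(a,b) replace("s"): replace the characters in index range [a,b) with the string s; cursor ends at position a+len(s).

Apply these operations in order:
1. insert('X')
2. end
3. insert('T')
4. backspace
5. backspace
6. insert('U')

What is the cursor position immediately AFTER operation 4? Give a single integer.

After op 1 (insert('X')): buf='XKZBTURQP' cursor=1
After op 2 (end): buf='XKZBTURQP' cursor=9
After op 3 (insert('T')): buf='XKZBTURQPT' cursor=10
After op 4 (backspace): buf='XKZBTURQP' cursor=9

Answer: 9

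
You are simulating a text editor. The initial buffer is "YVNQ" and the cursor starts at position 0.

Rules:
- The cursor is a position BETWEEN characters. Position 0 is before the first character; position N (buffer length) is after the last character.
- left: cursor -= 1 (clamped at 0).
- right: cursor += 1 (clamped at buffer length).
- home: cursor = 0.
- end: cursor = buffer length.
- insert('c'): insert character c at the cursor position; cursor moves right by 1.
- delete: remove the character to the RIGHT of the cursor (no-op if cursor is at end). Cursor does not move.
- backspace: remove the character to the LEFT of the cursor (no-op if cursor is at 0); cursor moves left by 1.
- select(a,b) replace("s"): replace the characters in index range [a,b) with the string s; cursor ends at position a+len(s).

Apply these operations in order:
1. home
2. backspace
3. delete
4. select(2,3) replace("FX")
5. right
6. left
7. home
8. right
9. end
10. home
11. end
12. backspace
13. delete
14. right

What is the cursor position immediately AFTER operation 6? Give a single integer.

Answer: 3

Derivation:
After op 1 (home): buf='YVNQ' cursor=0
After op 2 (backspace): buf='YVNQ' cursor=0
After op 3 (delete): buf='VNQ' cursor=0
After op 4 (select(2,3) replace("FX")): buf='VNFX' cursor=4
After op 5 (right): buf='VNFX' cursor=4
After op 6 (left): buf='VNFX' cursor=3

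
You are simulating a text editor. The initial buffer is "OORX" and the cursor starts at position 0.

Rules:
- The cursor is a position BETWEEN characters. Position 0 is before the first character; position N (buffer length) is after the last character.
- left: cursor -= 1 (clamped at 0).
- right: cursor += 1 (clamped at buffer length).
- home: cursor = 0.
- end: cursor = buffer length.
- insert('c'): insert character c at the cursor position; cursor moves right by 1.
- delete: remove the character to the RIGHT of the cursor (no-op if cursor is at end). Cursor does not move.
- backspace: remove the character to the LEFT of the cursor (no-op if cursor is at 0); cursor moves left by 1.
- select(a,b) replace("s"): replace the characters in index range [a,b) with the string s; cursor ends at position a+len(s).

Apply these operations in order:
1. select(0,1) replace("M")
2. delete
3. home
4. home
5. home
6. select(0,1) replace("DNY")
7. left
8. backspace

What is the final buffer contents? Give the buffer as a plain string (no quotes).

Answer: DYRX

Derivation:
After op 1 (select(0,1) replace("M")): buf='MORX' cursor=1
After op 2 (delete): buf='MRX' cursor=1
After op 3 (home): buf='MRX' cursor=0
After op 4 (home): buf='MRX' cursor=0
After op 5 (home): buf='MRX' cursor=0
After op 6 (select(0,1) replace("DNY")): buf='DNYRX' cursor=3
After op 7 (left): buf='DNYRX' cursor=2
After op 8 (backspace): buf='DYRX' cursor=1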